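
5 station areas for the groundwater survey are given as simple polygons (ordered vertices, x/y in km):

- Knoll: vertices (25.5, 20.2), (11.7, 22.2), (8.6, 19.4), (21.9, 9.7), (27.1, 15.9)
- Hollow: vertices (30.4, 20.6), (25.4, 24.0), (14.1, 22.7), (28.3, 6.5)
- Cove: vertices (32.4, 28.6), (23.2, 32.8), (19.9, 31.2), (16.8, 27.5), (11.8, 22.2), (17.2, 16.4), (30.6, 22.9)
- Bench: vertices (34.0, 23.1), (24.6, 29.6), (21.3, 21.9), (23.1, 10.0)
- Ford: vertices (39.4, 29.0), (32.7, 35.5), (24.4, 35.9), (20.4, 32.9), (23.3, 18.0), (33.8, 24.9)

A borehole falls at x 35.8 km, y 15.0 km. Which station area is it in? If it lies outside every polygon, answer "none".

none

Cast a ray rightward from (35.8, 15.0). For each polygon, the edges (by vertex number in listed order) whose endpoints lie on opposite sides of y = 15.0, where each meets that height, and whether that is right or left of the point:
Knoll: 3–4 at x≈14.63 (left), 4–5 at x≈26.35 (left) → 0 crossings.
Hollow: 3–4 at x≈20.85 (left), 4–1 at x≈29.57 (left) → 0 crossings.
Cove: no edge straddles that height → 0 crossings.
Bench: 3–4 at x≈22.34 (left), 4–1 at x≈27.26 (left) → 0 crossings.
Ford: no edge straddles that height → 0 crossings.
All counts are even, so the point lies outside every listed polygon.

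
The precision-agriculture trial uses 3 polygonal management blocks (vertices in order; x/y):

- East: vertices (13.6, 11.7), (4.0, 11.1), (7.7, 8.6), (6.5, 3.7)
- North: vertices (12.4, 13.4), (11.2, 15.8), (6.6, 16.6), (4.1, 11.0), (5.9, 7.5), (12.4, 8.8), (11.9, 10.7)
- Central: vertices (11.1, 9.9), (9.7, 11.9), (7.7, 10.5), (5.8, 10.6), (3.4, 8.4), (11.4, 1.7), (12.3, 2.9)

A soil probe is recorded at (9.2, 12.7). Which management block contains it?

North

Cast a ray rightward from (9.2, 12.7). For each polygon, the edges (by vertex number in listed order) whose endpoints lie on opposite sides of y = 12.7, where each meets that height, and whether that is right or left of the point:
East: no edge straddles that height → 0 crossings.
North: 3–4 at x≈4.86 (left), 7–1 at x≈12.27 (right) → 1 crossing.
Central: no edge straddles that height → 0 crossings.
Only North has an odd count, so the point is inside North.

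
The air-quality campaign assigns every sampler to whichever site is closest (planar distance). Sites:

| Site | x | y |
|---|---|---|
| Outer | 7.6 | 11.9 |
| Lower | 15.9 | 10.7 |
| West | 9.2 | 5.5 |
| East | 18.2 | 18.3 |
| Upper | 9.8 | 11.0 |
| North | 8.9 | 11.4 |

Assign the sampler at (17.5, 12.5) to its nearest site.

Lower

Squared distances to each site:
Outer: 98.370; Lower: 5.800; West: 117.890; East: 34.130; Upper: 61.540; North: 75.170.
Minimum at Lower.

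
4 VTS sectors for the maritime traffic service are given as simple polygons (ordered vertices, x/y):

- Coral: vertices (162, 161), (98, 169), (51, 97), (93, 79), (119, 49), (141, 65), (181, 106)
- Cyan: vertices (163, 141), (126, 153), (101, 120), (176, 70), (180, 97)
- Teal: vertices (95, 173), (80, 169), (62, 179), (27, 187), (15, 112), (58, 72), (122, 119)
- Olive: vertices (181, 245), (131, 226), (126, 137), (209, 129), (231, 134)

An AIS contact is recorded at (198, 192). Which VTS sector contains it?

Olive

Cast a ray rightward from (198, 192). For each polygon, the edges (by vertex number in listed order) whose endpoints lie on opposite sides of y = 192, where each meets that height, and whether that is right or left of the point:
Coral: no edge straddles that height → 0 crossings.
Cyan: no edge straddles that height → 0 crossings.
Teal: no edge straddles that height → 0 crossings.
Olive: 2–3 at x≈129.1 (left), 5–1 at x≈204.9 (right) → 1 crossing.
Only Olive has an odd count, so the point is inside Olive.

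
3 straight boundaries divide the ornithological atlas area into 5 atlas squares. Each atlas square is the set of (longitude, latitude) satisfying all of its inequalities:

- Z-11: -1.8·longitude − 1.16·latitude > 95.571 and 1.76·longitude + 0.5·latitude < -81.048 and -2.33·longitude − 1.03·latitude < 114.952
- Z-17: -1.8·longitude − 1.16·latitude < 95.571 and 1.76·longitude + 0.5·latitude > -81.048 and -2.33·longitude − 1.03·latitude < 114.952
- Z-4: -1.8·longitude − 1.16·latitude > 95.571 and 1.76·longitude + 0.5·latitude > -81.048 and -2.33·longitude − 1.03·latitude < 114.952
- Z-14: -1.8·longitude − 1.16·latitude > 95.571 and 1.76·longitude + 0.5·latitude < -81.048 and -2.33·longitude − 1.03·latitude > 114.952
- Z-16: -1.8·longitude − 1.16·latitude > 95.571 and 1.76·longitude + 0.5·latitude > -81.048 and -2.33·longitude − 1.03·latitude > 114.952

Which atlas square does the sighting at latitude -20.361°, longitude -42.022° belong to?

Z-14

-1.8·-42.022 − 1.16·-20.361 = 99.258, which is > 95.571
1.76·-42.022 + 0.5·-20.361 = -84.139, which is < -81.048
-2.33·-42.022 − 1.03·-20.361 = 118.883, which is > 114.952
This sign pattern matches Z-14.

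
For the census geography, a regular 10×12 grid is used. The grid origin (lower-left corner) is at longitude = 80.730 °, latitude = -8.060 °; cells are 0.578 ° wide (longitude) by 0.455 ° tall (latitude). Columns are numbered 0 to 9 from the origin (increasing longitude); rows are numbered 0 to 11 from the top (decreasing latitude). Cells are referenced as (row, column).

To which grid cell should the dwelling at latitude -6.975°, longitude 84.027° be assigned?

(9, 5)

Column index: ⌊(84.027 − 80.730) / 0.578⌋ = ⌊5.704⌋ = 5
Row offset from origin: ⌊(-6.975 − -8.060) / 0.455⌋ = ⌊2.385⌋ = 2 → row 9 (counted from top)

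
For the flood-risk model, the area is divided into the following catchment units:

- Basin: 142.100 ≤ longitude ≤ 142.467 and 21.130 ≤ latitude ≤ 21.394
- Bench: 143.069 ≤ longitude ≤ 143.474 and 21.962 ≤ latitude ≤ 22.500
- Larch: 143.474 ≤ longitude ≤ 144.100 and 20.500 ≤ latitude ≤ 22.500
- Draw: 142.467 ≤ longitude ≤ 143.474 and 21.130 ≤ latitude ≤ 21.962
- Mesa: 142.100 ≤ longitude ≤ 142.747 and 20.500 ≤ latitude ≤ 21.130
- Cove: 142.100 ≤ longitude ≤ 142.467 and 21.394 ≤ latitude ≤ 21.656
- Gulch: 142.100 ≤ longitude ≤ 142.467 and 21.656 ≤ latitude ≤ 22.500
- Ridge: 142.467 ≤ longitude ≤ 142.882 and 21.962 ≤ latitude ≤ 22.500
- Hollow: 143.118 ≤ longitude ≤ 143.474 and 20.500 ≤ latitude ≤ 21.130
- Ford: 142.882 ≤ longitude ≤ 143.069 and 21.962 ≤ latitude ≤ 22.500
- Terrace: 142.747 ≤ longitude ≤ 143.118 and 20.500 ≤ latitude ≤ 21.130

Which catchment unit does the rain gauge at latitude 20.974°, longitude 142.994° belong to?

The point has longitude = 142.994 and latitude = 20.974.
Only Terrace satisfies 142.747 ≤ longitude ≤ 143.118 and 20.500 ≤ latitude ≤ 21.130.

Terrace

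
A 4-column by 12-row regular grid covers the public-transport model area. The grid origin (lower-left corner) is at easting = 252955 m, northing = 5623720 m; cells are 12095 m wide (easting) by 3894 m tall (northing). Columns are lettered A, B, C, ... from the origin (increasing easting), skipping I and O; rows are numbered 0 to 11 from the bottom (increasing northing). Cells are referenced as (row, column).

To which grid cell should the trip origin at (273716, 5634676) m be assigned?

Column index: ⌊(273716 − 252955) / 12095⌋ = ⌊1.716⌋ = 1 → column B
Row offset from origin: ⌊(5634676 − 5623720) / 3894⌋ = ⌊2.814⌋ = 2 → row 2

(2, B)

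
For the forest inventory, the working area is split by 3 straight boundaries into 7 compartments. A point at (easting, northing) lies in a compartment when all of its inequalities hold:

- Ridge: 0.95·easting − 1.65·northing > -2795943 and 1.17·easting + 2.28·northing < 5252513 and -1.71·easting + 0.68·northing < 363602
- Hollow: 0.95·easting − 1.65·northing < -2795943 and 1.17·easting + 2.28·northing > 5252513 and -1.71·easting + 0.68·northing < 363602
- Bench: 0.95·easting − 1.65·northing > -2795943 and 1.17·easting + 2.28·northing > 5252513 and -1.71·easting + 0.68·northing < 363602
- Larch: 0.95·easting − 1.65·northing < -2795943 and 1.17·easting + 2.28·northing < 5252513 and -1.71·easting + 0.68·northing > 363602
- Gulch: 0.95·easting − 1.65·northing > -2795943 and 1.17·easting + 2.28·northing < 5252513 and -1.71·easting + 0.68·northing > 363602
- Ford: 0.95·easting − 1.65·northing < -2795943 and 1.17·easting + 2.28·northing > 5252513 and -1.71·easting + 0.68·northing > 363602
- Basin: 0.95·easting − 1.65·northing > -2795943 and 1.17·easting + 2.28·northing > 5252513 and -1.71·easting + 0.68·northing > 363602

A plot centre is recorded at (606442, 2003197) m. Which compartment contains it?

Bench

0.95·606442 − 1.65·2003197 = -2729155.150, which is > -2795943
1.17·606442 + 2.28·2003197 = 5276826.300, which is > 5252513
-1.71·606442 + 0.68·2003197 = 325158.140, which is < 363602
This sign pattern matches Bench.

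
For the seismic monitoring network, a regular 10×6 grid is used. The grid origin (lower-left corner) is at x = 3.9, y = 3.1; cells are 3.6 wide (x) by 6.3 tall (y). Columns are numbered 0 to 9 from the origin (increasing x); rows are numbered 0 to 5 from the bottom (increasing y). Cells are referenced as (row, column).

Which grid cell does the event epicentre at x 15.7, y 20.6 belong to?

Column index: ⌊(15.7 − 3.9) / 3.6⌋ = ⌊3.278⌋ = 3
Row offset from origin: ⌊(20.6 − 3.1) / 6.3⌋ = ⌊2.778⌋ = 2 → row 2

(2, 3)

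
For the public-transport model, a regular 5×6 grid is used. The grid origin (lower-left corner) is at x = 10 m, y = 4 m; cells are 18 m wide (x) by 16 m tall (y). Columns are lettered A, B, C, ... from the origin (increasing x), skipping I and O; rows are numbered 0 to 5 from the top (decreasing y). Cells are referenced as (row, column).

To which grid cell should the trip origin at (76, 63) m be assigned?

(2, D)

Column index: ⌊(76 − 10) / 18⌋ = ⌊3.667⌋ = 3 → column D
Row offset from origin: ⌊(63 − 4) / 16⌋ = ⌊3.688⌋ = 3 → row 2 (counted from top)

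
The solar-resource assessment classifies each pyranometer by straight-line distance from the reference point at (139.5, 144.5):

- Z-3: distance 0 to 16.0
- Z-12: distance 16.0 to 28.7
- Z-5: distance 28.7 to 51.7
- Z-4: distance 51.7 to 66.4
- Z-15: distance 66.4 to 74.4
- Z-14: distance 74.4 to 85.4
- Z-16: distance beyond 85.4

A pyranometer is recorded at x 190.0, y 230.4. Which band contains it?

Z-16

Distance = √((190.0−139.5)² + (230.4−144.5)²) = √(2550.250 + 7378.810) = 99.645.
85.4 ≤ 99.645 < ∞ → Z-16.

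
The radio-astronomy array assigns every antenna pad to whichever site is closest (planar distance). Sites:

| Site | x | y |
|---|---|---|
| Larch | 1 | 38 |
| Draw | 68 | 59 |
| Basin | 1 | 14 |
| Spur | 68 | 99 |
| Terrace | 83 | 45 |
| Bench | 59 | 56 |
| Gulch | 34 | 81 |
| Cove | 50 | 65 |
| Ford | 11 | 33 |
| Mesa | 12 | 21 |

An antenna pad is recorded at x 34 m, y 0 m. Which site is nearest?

Mesa

Squared distances to each site:
Larch: 2533.000; Draw: 4637.000; Basin: 1285.000; Spur: 10957.000; Terrace: 4426.000; Bench: 3761.000; Gulch: 6561.000; Cove: 4481.000; Ford: 1618.000; Mesa: 925.000.
Minimum at Mesa.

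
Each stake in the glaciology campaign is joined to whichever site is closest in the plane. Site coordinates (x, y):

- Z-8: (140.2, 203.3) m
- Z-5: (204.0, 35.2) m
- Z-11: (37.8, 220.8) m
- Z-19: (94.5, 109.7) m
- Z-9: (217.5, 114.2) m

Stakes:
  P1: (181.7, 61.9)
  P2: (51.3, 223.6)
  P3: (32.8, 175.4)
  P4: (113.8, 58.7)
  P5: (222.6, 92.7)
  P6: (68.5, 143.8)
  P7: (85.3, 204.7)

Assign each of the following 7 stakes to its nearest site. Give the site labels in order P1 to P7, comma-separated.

Z-5, Z-11, Z-11, Z-19, Z-9, Z-19, Z-11

P1 → Z-5 (d²=1210.18)
P2 → Z-11 (d²=190.09)
P3 → Z-11 (d²=2086.16)
P4 → Z-19 (d²=2973.49)
P5 → Z-9 (d²=488.26)
P6 → Z-19 (d²=1838.81)
P7 → Z-11 (d²=2515.46)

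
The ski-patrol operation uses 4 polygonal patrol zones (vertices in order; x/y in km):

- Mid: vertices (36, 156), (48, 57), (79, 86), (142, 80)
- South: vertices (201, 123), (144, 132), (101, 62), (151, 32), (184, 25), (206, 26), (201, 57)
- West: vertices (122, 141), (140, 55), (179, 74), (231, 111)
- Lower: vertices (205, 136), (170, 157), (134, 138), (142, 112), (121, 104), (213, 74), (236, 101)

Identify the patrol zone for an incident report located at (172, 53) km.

South

Cast a ray rightward from (172, 53). For each polygon, the edges (by vertex number in listed order) whose endpoints lie on opposite sides of y = 53, where each meets that height, and whether that is right or left of the point:
Mid: no edge straddles that height → 0 crossings.
South: 3–4 at x≈116.0 (left), 6–7 at x≈201.6 (right) → 1 crossing.
West: no edge straddles that height → 0 crossings.
Lower: no edge straddles that height → 0 crossings.
Only South has an odd count, so the point is inside South.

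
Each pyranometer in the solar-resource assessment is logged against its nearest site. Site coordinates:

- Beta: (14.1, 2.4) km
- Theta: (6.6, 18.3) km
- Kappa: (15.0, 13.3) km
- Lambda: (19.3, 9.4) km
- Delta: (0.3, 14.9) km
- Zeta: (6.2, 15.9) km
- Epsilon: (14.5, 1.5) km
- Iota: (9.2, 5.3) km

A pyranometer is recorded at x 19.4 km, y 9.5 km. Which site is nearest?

Squared distances to each site:
Beta: 78.500; Theta: 241.280; Kappa: 33.800; Lambda: 0.020; Delta: 393.970; Zeta: 215.200; Epsilon: 88.010; Iota: 121.680.
Minimum at Lambda.

Lambda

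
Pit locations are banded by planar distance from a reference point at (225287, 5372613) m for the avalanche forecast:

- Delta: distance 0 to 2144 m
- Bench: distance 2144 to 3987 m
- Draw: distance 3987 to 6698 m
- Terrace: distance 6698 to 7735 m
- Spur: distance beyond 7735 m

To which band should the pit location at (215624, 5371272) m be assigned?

Spur

Distance = √((215624−225287)² + (5371272−5372613)²) = √(93373569.000 + 1798281.000) = 9755.606 m.
7735 ≤ 9755.606 < ∞ → Spur.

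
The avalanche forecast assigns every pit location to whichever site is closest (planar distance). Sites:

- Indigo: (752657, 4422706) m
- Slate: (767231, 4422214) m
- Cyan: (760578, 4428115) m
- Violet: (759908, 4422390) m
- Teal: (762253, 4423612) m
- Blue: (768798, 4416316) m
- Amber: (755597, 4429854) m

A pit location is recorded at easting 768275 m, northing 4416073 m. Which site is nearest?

Squared distances to each site:
Indigo: 287918613.000; Slate: 38801817.000; Cyan: 204253573.000; Violet: 109911178.000; Teal: 93101005.000; Blue: 332578.000; Amber: 350647645.000.
Minimum at Blue.

Blue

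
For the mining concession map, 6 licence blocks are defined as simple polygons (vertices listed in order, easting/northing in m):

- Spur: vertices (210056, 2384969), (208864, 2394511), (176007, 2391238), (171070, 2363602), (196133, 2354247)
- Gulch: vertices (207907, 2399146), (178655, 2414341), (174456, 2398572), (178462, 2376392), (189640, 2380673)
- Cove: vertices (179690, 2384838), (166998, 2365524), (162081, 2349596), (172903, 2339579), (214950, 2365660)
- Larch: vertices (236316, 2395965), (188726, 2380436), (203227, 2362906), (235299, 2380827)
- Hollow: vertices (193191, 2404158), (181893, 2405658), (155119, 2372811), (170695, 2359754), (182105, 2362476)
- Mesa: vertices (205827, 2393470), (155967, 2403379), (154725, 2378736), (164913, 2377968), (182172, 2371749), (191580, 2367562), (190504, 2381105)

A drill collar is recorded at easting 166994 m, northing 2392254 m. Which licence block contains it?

Mesa

Cast a ray rightward from (166994, 2392254). For each polygon, the edges (by vertex number in listed order) whose endpoints lie on opposite sides of northing = 2392254, where each meets that height, and whether that is right or left of the point:
Spur: 1–2 at easting≈209145.9 (right), 2–3 at easting≈186206.4 (right) → 2 crossings.
Gulch: 3–4 at easting≈175597.1 (right), 5–1 at easting≈201091.9 (right) → 2 crossings.
Cove: no edge straddles that height → 0 crossings.
Larch: 1–2 at easting≈224943.3 (right), 4–1 at easting≈236066.7 (right) → 2 crossings.
Hollow: 2–3 at easting≈170967.2 (right), 5–1 at easting≈190024.9 (right) → 2 crossings.
Mesa: 2–3 at easting≈155406.3 (left), 7–1 at easting≈204320.1 (right) → 1 crossing.
Only Mesa has an odd count, so the point is inside Mesa.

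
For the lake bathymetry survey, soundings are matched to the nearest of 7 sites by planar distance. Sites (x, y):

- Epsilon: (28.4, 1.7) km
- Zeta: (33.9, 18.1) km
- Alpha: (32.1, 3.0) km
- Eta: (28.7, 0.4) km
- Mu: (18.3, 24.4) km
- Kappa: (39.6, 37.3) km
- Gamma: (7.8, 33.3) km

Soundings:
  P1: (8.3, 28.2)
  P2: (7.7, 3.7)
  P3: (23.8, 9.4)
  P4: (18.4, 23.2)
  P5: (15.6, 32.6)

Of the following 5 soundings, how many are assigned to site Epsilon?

P1 → Gamma
P2 → Epsilon
P3 → Epsilon
P4 → Mu
P5 → Gamma
2 of the 5 go to Epsilon.

2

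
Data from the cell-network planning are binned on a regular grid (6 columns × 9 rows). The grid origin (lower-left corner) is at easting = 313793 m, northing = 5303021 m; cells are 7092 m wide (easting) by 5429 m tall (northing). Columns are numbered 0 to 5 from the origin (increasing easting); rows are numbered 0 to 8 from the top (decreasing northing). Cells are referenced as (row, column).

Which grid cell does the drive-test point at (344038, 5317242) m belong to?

(6, 4)

Column index: ⌊(344038 − 313793) / 7092⌋ = ⌊4.265⌋ = 4
Row offset from origin: ⌊(5317242 − 5303021) / 5429⌋ = ⌊2.619⌋ = 2 → row 6 (counted from top)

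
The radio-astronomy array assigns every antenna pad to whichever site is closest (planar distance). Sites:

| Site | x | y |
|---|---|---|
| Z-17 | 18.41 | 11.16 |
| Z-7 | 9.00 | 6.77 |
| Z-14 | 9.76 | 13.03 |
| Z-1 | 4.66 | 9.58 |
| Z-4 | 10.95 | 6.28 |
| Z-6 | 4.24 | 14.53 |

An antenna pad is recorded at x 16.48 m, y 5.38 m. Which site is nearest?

Squared distances to each site:
Z-17: 37.133; Z-7: 57.883; Z-14: 103.681; Z-1: 157.352; Z-4: 31.391; Z-6: 233.540.
Minimum at Z-4.

Z-4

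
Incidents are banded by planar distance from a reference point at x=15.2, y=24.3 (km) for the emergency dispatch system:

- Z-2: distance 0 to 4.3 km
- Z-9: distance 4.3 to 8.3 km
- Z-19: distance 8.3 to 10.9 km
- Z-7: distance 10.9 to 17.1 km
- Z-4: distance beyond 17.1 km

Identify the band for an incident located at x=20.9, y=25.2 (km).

Z-9

Distance = √((20.9−15.2)² + (25.2−24.3)²) = √(32.490 + 0.810) = 5.771 km.
4.3 ≤ 5.771 < 8.3 → Z-9.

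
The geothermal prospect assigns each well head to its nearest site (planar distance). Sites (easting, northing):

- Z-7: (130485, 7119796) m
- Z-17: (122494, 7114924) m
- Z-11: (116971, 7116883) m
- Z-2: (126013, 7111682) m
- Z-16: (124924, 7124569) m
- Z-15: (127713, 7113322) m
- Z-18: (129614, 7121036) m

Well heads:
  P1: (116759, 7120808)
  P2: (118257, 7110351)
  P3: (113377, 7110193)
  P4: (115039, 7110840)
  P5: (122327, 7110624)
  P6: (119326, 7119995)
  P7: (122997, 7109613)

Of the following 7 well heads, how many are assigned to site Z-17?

P1 → Z-11
P2 → Z-17
P3 → Z-11
P4 → Z-11
P5 → Z-2
P6 → Z-11
P7 → Z-2
1 of the 7 goes to Z-17.

1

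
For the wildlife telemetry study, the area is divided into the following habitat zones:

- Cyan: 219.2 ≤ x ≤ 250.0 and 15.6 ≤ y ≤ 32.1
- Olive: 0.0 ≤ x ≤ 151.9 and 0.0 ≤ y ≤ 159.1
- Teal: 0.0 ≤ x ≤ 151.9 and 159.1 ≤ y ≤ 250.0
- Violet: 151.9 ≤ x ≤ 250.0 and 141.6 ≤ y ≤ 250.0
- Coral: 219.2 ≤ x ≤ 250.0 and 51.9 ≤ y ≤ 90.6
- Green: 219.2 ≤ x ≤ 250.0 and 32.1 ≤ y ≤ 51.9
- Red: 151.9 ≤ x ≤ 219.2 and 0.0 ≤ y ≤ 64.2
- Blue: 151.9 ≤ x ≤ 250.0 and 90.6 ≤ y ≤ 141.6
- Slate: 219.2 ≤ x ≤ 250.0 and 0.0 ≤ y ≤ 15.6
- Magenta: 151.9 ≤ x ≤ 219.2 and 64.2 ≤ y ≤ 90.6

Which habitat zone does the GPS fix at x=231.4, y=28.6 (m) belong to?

The point has x = 231.4 and y = 28.6.
Only Cyan satisfies 219.2 ≤ x ≤ 250.0 and 15.6 ≤ y ≤ 32.1.

Cyan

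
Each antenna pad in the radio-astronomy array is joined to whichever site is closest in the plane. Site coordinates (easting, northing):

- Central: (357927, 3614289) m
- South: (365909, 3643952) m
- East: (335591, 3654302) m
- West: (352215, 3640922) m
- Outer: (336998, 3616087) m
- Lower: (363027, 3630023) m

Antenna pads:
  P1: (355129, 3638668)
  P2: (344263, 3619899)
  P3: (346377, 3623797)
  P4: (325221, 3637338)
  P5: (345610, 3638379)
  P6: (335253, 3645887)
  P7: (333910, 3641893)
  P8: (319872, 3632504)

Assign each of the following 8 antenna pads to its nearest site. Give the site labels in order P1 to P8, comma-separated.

West, Outer, Outer, East, West, East, East, Outer

P1 → West (d²=13571912.00)
P2 → Outer (d²=67311569.00)
P3 → Outer (d²=147409741.00)
P4 → East (d²=395314196.00)
P5 → West (d²=50092874.00)
P6 → East (d²=70926469.00)
P7 → East (d²=156809042.00)
P8 → Outer (d²=562817765.00)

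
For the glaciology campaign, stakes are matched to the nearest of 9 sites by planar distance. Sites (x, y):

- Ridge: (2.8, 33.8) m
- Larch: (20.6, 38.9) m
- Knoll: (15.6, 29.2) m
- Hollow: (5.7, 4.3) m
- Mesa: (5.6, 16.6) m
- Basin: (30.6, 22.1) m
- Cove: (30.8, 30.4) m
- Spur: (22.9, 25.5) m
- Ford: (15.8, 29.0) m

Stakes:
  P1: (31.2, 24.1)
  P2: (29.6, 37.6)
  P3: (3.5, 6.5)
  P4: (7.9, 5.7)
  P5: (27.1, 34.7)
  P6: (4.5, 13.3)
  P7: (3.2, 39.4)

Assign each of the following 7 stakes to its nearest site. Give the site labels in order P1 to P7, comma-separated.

Basin, Cove, Hollow, Hollow, Cove, Mesa, Ridge

P1 → Basin (d²=4.36)
P2 → Cove (d²=53.28)
P3 → Hollow (d²=9.68)
P4 → Hollow (d²=6.80)
P5 → Cove (d²=32.18)
P6 → Mesa (d²=12.10)
P7 → Ridge (d²=31.52)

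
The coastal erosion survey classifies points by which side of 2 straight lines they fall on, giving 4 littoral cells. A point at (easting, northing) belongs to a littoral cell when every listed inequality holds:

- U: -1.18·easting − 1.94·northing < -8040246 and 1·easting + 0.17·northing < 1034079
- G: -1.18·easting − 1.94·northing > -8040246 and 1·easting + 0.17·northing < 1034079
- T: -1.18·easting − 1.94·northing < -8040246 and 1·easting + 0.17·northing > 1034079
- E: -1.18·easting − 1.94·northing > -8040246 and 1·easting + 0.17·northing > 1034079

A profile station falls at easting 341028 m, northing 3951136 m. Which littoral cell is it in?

U

-1.18·341028 − 1.94·3951136 = -8067616.880, which is < -8040246
1·341028 + 0.17·3951136 = 1012721.120, which is < 1034079
This sign pattern matches U.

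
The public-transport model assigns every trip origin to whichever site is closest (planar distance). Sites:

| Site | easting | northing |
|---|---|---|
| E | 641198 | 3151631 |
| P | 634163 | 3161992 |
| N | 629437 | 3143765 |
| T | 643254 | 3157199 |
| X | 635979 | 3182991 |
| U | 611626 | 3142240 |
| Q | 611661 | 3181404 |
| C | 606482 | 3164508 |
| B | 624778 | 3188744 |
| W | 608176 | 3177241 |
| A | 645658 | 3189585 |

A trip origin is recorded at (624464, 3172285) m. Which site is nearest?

Squared distances to each site:
E: 706614472.000; P: 200016450.000; N: 838121129.000; T: 580651496.000; X: 247213661.000; U: 1067516269.000; Q: 247072970.000; C: 383834053.000; B: 270997277.000; W: 289860880.000; A: 748475636.000.
Minimum at P.

P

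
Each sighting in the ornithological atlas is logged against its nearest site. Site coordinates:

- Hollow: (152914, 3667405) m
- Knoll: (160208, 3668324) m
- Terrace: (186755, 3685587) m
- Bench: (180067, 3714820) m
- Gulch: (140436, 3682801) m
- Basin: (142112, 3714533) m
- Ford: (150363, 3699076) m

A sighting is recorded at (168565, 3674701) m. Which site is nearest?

Knoll

Squared distances to each site:
Hollow: 298185417.000; Knoll: 110505578.000; Terrace: 449381096.000; Bench: 1741830165.000; Gulch: 856850641.000; Basin: 2286349433.000; Ford: 925453429.000.
Minimum at Knoll.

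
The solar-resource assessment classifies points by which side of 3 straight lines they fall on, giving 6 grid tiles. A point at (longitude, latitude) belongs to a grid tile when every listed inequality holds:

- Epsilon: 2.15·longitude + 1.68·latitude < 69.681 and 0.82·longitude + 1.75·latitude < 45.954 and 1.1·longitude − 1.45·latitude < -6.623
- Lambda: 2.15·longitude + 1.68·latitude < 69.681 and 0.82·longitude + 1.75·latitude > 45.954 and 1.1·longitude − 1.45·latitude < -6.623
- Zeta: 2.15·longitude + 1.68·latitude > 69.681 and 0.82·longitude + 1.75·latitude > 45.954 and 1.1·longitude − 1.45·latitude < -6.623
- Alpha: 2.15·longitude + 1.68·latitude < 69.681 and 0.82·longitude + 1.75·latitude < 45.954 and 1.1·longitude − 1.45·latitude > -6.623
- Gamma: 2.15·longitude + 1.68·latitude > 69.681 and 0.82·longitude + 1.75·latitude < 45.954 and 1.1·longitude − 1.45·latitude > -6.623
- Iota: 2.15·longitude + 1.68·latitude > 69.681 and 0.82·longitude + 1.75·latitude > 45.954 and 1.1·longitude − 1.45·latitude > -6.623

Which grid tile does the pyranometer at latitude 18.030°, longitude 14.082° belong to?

2.15·14.082 + 1.68·18.030 = 60.567, which is < 69.681
0.82·14.082 + 1.75·18.030 = 43.100, which is < 45.954
1.1·14.082 − 1.45·18.030 = -10.653, which is < -6.623
This sign pattern matches Epsilon.

Epsilon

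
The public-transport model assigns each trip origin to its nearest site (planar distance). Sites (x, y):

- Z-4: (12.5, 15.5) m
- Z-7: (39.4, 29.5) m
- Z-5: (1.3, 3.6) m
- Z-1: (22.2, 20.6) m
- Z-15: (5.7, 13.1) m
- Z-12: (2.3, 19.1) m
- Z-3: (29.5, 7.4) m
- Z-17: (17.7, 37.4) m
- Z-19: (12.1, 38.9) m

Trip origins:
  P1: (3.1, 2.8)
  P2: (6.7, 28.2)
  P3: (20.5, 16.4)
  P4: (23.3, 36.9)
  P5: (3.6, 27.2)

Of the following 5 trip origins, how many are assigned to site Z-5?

1

P1 → Z-5
P2 → Z-12
P3 → Z-1
P4 → Z-17
P5 → Z-12
1 of the 5 goes to Z-5.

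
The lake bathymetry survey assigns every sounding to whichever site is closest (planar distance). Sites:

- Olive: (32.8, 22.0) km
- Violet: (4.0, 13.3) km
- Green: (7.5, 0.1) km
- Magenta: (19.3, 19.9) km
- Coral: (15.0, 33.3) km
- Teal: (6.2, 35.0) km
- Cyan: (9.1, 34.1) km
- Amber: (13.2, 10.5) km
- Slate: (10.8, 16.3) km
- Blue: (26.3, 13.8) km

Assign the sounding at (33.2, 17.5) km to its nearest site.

Squared distances to each site:
Olive: 20.410; Violet: 870.280; Green: 963.250; Magenta: 198.970; Coral: 580.880; Teal: 1035.250; Cyan: 856.370; Amber: 449.000; Slate: 503.200; Blue: 61.300.
Minimum at Olive.

Olive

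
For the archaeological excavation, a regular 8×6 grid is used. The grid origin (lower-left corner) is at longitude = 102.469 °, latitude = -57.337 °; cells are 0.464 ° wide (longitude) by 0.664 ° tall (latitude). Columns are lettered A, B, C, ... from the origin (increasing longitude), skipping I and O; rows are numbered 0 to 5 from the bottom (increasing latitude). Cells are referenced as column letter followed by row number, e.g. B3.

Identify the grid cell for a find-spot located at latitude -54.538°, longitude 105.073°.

F4

Column index: ⌊(105.073 − 102.469) / 0.464⌋ = ⌊5.612⌋ = 5 → column F
Row offset from origin: ⌊(-54.538 − -57.337) / 0.664⌋ = ⌊4.215⌋ = 4 → row 4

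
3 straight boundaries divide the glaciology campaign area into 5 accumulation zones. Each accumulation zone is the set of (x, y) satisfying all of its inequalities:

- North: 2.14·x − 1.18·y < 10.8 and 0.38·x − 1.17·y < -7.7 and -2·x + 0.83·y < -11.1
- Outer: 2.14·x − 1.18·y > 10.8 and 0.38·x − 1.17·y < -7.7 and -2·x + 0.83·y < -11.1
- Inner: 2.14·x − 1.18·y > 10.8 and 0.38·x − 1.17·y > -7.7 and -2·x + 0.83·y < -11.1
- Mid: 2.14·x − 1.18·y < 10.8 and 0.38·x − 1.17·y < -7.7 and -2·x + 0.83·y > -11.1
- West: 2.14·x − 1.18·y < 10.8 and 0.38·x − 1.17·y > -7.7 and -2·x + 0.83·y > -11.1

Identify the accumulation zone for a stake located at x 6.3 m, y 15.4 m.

2.14·6.3 − 1.18·15.4 = -4.690, which is < 10.8
0.38·6.3 − 1.17·15.4 = -15.624, which is < -7.7
-2·6.3 + 0.83·15.4 = 0.182, which is > -11.1
This sign pattern matches Mid.

Mid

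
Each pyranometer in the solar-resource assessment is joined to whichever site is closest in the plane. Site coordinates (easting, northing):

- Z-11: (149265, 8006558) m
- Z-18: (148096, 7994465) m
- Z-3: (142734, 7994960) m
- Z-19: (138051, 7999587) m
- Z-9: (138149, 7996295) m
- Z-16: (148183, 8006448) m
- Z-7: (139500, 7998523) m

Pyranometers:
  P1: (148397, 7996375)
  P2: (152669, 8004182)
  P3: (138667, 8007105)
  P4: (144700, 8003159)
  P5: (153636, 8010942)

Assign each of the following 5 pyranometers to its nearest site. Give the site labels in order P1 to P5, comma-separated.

P1 → Z-18 (d²=3738701.00)
P2 → Z-11 (d²=17232592.00)
P3 → Z-19 (d²=56899780.00)
P4 → Z-16 (d²=22948810.00)
P5 → Z-11 (d²=38325097.00)

Z-18, Z-11, Z-19, Z-16, Z-11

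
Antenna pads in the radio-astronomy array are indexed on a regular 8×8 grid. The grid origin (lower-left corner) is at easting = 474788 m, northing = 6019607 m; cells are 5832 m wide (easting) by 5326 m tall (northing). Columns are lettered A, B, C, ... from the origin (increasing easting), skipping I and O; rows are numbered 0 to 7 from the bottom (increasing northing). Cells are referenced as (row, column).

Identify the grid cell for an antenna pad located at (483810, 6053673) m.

Column index: ⌊(483810 − 474788) / 5832⌋ = ⌊1.547⌋ = 1 → column B
Row offset from origin: ⌊(6053673 − 6019607) / 5326⌋ = ⌊6.396⌋ = 6 → row 6

(6, B)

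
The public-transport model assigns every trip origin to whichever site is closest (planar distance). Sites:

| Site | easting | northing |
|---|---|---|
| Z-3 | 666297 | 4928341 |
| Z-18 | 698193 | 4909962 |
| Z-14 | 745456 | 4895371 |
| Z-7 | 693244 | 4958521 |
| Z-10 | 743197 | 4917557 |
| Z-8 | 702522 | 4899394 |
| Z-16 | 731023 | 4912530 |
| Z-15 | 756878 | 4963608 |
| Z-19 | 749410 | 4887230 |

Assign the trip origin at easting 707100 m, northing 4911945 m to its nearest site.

Squared distances to each site:
Z-3: 1933713625.000; Z-18: 83266938.000; Z-14: 1745880212.000; Z-7: 2361312512.000; Z-10: 1334487953.000; Z-8: 178485685.000; Z-16: 572652154.000; Z-15: 5146914853.000; Z-19: 2400967325.000.
Minimum at Z-18.

Z-18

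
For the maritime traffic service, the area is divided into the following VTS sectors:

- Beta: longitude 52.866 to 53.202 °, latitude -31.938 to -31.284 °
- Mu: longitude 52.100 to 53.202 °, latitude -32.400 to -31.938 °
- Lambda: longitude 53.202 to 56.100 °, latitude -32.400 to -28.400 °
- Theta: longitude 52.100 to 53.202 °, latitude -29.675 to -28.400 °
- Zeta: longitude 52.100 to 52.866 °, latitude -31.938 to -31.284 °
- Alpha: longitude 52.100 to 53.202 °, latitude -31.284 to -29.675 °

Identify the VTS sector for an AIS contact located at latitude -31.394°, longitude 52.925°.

The point has longitude = 52.925 and latitude = -31.394.
Only Beta satisfies 52.866 ≤ longitude ≤ 53.202 and -31.938 ≤ latitude ≤ -31.284.

Beta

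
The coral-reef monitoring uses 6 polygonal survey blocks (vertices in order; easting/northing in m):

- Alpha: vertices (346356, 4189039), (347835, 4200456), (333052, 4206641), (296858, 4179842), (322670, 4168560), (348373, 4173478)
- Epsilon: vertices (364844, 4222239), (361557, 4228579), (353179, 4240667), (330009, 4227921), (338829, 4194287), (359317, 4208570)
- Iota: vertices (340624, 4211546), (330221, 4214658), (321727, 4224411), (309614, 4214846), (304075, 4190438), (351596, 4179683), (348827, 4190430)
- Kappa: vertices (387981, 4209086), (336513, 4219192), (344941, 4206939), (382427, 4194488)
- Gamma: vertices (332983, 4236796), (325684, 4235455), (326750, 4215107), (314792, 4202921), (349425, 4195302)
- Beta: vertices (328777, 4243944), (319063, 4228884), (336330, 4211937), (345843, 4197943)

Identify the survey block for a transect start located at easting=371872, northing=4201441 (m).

Kappa

Cast a ray rightward from (371872, 4201441). For each polygon, the edges (by vertex number in listed order) whose endpoints lie on opposite sides of northing = 4201441, where each meets that height, and whether that is right or left of the point:
Alpha: 2–3 at easting≈345480.7 (left), 3–4 at easting≈326029.0 (left) → 0 crossings.
Epsilon: 4–5 at easting≈336953.0 (left), 5–6 at easting≈349090.9 (left) → 0 crossings.
Iota: 4–5 at easting≈306572.0 (left), 7–1 at easting≈344549.5 (left) → 0 crossings.
Kappa: 3–4 at easting≈361493.7 (left), 4–1 at easting≈385072.4 (right) → 1 crossing.
Gamma: 4–5 at easting≈321519.5 (left), 5–1 at easting≈346992.4 (left) → 0 crossings.
Beta: 3–4 at easting≈343465.1 (left), 4–1 at easting≈344545.3 (left) → 0 crossings.
Only Kappa has an odd count, so the point is inside Kappa.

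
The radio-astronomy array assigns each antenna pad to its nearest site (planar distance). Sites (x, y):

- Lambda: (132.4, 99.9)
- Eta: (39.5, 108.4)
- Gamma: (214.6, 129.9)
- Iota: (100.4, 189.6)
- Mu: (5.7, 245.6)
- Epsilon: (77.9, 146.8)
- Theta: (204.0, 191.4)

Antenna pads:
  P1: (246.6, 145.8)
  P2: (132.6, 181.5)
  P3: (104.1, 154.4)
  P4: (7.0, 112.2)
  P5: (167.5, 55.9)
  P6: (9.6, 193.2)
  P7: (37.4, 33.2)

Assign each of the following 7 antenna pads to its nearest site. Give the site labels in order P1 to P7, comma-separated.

P1 → Gamma (d²=1276.81)
P2 → Iota (d²=1102.45)
P3 → Epsilon (d²=744.20)
P4 → Eta (d²=1070.69)
P5 → Lambda (d²=3168.01)
P6 → Mu (d²=2760.97)
P7 → Eta (d²=5659.45)

Gamma, Iota, Epsilon, Eta, Lambda, Mu, Eta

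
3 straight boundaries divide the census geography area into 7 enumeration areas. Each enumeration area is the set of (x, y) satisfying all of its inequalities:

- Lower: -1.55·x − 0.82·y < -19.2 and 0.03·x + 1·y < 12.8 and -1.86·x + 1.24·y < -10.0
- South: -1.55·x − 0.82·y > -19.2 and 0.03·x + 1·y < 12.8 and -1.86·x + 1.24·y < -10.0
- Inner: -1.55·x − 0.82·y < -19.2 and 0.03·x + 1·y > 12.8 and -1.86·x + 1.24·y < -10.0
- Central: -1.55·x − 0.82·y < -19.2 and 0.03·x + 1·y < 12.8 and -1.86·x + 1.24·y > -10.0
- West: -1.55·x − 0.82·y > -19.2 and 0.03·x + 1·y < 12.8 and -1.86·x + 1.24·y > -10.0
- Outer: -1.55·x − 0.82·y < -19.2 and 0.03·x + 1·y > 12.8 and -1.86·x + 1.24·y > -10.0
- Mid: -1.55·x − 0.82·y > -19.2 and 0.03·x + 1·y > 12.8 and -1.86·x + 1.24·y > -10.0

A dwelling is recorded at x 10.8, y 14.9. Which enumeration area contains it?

-1.55·10.8 − 0.82·14.9 = -28.958, which is < -19.2
0.03·10.8 + 1·14.9 = 15.224, which is > 12.8
-1.86·10.8 + 1.24·14.9 = -1.612, which is > -10.0
This sign pattern matches Outer.

Outer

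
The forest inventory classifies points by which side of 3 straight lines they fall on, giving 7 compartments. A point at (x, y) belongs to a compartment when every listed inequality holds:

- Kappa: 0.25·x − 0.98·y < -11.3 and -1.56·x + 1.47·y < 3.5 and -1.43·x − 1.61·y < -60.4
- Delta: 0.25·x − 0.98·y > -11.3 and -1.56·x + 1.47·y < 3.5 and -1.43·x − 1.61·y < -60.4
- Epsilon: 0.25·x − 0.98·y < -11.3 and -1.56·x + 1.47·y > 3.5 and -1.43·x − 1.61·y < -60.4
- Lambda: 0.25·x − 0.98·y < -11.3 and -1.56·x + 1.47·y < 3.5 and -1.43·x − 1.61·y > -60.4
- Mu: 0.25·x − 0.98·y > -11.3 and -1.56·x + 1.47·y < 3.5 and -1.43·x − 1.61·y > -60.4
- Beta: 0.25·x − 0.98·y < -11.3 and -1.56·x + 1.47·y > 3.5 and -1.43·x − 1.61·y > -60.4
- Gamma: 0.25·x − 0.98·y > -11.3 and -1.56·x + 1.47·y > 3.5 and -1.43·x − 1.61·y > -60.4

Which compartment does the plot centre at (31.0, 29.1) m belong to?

Kappa

0.25·31.0 − 0.98·29.1 = -20.768, which is < -11.3
-1.56·31.0 + 1.47·29.1 = -5.583, which is < 3.5
-1.43·31.0 − 1.61·29.1 = -91.181, which is < -60.4
This sign pattern matches Kappa.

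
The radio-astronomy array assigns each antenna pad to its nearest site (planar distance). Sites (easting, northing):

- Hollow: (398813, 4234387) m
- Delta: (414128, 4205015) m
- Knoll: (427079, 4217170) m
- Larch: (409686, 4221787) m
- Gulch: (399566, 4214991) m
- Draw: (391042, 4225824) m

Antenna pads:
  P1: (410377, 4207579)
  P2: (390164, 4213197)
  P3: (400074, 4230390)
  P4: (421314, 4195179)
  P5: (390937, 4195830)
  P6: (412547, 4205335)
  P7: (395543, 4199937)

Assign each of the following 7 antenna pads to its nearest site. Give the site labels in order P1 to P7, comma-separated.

P1 → Delta (d²=20644097.00)
P2 → Gulch (d²=91616040.00)
P3 → Hollow (d²=17566130.00)
P4 → Delta (d²=148385492.00)
P5 → Gulch (d²=441603562.00)
P6 → Delta (d²=2601961.00)
P7 → Gulch (d²=242807445.00)

Delta, Gulch, Hollow, Delta, Gulch, Delta, Gulch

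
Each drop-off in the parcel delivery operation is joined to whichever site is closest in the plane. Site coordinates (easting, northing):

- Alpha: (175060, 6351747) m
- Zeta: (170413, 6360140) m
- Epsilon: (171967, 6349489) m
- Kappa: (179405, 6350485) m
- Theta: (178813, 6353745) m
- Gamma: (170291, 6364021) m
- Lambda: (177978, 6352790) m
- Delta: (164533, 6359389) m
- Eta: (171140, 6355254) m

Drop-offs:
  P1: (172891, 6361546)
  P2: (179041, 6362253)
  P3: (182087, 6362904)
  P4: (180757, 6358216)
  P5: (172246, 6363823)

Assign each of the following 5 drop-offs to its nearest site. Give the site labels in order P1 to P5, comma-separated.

P1 → Zeta (d²=8117320.00)
P2 → Theta (d²=72438048.00)
P3 → Theta (d²=94606357.00)
P4 → Theta (d²=23768977.00)
P5 → Gamma (d²=3861229.00)

Zeta, Theta, Theta, Theta, Gamma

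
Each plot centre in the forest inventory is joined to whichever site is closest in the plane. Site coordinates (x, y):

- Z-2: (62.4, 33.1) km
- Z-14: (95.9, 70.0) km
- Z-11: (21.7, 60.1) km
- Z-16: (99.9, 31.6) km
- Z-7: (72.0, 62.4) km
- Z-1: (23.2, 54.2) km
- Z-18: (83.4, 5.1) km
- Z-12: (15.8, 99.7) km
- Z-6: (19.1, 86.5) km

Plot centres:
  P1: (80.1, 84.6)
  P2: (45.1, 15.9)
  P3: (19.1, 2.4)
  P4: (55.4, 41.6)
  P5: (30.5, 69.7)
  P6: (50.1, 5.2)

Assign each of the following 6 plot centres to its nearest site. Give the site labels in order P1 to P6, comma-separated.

Z-14, Z-2, Z-1, Z-2, Z-11, Z-2

P1 → Z-14 (d²=462.80)
P2 → Z-2 (d²=595.13)
P3 → Z-1 (d²=2700.05)
P4 → Z-2 (d²=121.25)
P5 → Z-11 (d²=169.60)
P6 → Z-2 (d²=929.70)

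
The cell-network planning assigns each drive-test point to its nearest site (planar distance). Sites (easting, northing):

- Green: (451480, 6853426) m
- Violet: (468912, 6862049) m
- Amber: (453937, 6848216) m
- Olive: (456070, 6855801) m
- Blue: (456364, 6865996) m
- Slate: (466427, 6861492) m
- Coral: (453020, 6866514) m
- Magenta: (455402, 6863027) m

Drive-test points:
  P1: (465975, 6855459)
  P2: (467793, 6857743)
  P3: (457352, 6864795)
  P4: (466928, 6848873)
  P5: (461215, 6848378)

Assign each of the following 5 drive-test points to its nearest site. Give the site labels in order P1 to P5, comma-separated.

P1 → Slate (d²=36601393.00)
P2 → Slate (d²=15920957.00)
P3 → Blue (d²=2418545.00)
P4 → Slate (d²=159490162.00)
P5 → Amber (d²=52995528.00)

Slate, Slate, Blue, Slate, Amber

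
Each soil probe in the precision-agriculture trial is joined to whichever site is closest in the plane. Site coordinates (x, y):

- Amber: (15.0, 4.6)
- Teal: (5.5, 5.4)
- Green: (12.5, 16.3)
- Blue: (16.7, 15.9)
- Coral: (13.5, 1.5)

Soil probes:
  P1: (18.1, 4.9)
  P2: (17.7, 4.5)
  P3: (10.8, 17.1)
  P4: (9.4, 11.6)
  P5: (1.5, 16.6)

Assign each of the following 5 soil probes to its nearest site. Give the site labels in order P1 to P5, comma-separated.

Amber, Amber, Green, Green, Green

P1 → Amber (d²=9.70)
P2 → Amber (d²=7.30)
P3 → Green (d²=3.53)
P4 → Green (d²=31.70)
P5 → Green (d²=121.09)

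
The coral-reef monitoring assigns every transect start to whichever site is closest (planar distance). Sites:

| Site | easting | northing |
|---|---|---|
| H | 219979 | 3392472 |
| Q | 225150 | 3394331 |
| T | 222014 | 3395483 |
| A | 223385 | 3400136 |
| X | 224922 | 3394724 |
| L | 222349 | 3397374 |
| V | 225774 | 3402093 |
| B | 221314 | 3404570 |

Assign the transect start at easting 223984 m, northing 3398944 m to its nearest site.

Squared distances to each site:
H: 57926809.000; Q: 22639325.000; T: 15859421.000; A: 1779665.000; X: 18688244.000; L: 5138125.000; V: 13120301.000; B: 38780776.000.
Minimum at A.

A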